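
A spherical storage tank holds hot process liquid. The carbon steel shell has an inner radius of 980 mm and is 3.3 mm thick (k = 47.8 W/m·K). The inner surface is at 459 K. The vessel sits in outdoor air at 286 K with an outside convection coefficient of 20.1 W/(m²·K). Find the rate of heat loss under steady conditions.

Q ≈ 42200 W

Each spherical layer contributes R = (1/r_i − 1/r_o)/(4πk):
R_carbon steel shell = (1/0.98 − 1/0.9833)/(4π×47.8) = 5.701×10^-6 K/W
R_outer film = 1/(h·4πr_o²) = 1/(20.1×4π×0.9833²) = 0.004095 K/W
R_total = 0.0041 K/W
Q = ΔT/R_total = 173/0.0041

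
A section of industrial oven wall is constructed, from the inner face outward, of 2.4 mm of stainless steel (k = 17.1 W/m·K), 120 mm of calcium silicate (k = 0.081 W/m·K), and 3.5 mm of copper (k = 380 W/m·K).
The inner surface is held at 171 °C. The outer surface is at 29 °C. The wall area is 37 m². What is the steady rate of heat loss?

Thermal resistances in series:
R_stainless steel = L/(kA) = 0.0024/(17.1×37) = 3.793×10^-6 K/W
R_calcium silicate = L/(kA) = 0.12/(0.081×37) = 0.04004 K/W
R_copper = L/(kA) = 0.0035/(380×37) = 2.489×10^-7 K/W
R_total = 0.04004 K/W
Q = ΔT / R_total = 142 / 0.04004

Q ≈ 3550 W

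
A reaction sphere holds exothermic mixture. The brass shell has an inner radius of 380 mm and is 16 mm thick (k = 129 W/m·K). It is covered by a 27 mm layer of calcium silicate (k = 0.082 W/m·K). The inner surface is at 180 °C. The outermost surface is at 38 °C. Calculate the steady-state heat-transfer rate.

Q ≈ 907 W

Each spherical layer contributes R = (1/r_i − 1/r_o)/(4πk):
R_brass shell = (1/0.38 − 1/0.396)/(4π×129) = 6.559×10^-5 K/W
R_calcium silicate = (1/0.396 − 1/0.423)/(4π×0.082) = 0.1564 K/W
R_total = 0.1565 K/W
Q = ΔT/R_total = 142/0.1565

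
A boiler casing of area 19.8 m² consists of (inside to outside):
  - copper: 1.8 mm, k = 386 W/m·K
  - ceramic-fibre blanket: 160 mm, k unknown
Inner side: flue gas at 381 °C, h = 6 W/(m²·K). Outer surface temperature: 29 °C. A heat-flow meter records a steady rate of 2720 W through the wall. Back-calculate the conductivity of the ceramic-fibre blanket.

Using the resistance-network approach (series):
R_inner film = 1/(h_i·A) = 1/(6×19.8) = 0.008418 K/W
R_copper = L/(kA) = 0.0018/(386×19.8) = 2.355×10^-7 K/W
Sum of known resistances R_other = 0.008418 K/W
Total R = ΔT/Q = 352/2720 = 0.1294 K/W
R_ceramic-fibre blanket = R_total − R_other = 0.121 K/W
k = L/(R·A) = 0.16/(0.121×19.8)

k ≈ 0.0668 W/(m·K)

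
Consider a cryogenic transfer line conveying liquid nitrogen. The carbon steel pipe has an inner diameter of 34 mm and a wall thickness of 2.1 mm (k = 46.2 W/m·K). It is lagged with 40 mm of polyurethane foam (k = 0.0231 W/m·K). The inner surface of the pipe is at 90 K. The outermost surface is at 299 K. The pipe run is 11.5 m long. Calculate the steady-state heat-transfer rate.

Treating each annulus and film as a series resistance:
R_carbon steel pipe wall = ln(19.1/17)/(2π×46.2×11.5) = 3.489×10^-5 K/W
R_polyurethane foam = ln(59.1/19.1)/(2π×0.0231×11.5) = 0.6767 K/W
R_total = 0.6768 K/W
Q = ΔT/R_total = 209/0.6768

Q ≈ 309 W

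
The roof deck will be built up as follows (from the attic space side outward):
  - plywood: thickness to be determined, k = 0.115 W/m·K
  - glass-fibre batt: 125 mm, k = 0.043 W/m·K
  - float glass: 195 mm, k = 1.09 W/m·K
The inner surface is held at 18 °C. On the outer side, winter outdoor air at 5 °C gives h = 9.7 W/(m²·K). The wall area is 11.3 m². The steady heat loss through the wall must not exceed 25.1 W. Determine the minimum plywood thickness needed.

Using the resistance-network approach (series):
R_glass-fibre batt = L/(kA) = 0.125/(0.043×11.3) = 0.2573 K/W
R_float glass = L/(kA) = 0.195/(1.09×11.3) = 0.01583 K/W
R_outer film = 1/(h_o·A) = 1/(9.7×11.3) = 0.009123 K/W
Sum of the known resistances R_other = 0.2822 K/W
Required total resistance R_tot = ΔT/Q_allow = 13/25.1 = 0.5179 K/W
R_plywood = R_tot − R_other = 0.2357 K/W
L = R·k·A = 0.2357×0.115×11.3

L ≈ 306 mm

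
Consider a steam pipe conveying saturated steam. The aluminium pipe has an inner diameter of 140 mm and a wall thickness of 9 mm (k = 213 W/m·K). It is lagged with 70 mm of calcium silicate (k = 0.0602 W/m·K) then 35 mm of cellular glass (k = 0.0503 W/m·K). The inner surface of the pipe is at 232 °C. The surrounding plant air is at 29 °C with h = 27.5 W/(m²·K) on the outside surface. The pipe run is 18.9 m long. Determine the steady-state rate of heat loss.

Q ≈ 1610 W

Cylindrical conduction, so R = ln(r₂/r₁)/(2πkL) per layer, in series:
R_aluminium pipe wall = ln(79/70)/(2π×213×18.9) = 4.782×10^-6 K/W
R_calcium silicate = ln(149/79)/(2π×0.0602×18.9) = 0.08875 K/W
R_cellular glass = ln(184/149)/(2π×0.0503×18.9) = 0.03532 K/W
R_outer film = 1/(h_o·2πr_oL) = 1/(27.5×2π×0.184×18.9) = 0.001664 K/W
R_total = 0.1257 K/W
Q = ΔT/R_total = 203/0.1257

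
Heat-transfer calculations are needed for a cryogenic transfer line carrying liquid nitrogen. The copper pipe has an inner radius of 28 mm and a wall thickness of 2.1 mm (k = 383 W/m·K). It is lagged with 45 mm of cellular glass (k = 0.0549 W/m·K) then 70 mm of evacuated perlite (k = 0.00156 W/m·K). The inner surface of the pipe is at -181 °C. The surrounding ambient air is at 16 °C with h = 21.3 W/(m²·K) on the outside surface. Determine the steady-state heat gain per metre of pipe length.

q′ ≈ 2.82 W/m

Cylindrical conduction, so R = ln(r₂/r₁)/(2πkL) per layer, in series:
R_copper pipe wall = ln(30.1/28)/(2π×383×1) = 3.005×10^-5 K/W
R_cellular glass = ln(75.1/30.1)/(2π×0.0549×1) = 2.651 K/W
R_evacuated perlite = ln(145.1/75.1)/(2π×0.00156×1) = 67.19 K/W
R_outer film = 1/(h_o·2πr_oL) = 1/(21.3×2π×0.1451×1) = 0.0515 K/W
R_total = 69.89 K/W
Q = ΔT/R_total = 197/69.89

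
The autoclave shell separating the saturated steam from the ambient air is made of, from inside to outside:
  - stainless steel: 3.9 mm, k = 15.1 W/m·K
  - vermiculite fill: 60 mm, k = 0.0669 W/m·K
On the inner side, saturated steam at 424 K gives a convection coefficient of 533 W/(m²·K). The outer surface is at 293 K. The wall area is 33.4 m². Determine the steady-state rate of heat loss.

Q ≈ 4870 W

Series thermal resistances:
R_inner film = 1/(h_i·A) = 1/(533×33.4) = 5.617×10^-5 K/W
R_stainless steel = L/(kA) = 0.0039/(15.1×33.4) = 7.733×10^-6 K/W
R_vermiculite fill = L/(kA) = 0.06/(0.0669×33.4) = 0.02685 K/W
R_total = 0.02692 K/W
Q = ΔT / R_total = 131 / 0.02692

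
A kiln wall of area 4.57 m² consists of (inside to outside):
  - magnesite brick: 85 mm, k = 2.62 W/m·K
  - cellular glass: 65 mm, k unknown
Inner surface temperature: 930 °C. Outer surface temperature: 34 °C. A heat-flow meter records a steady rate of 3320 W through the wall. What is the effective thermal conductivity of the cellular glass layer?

k ≈ 0.0541 W/(m·K)

Thermal resistances in series:
R_magnesite brick = L/(kA) = 0.085/(2.62×4.57) = 0.007099 K/W
Sum of known resistances R_other = 0.007099 K/W
Total R = ΔT/Q = 896/3320 = 0.2699 K/W
R_cellular glass = R_total − R_other = 0.2628 K/W
k = L/(R·A) = 0.065/(0.2628×4.57)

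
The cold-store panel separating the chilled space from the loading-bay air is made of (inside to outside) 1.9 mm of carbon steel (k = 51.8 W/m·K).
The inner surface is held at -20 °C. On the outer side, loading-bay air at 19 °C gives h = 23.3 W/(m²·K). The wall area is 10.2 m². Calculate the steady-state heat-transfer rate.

Thermal resistances in series:
R_carbon steel = L/(kA) = 0.0019/(51.8×10.2) = 3.596×10^-6 K/W
R_outer film = 1/(h_o·A) = 1/(23.3×10.2) = 0.004208 K/W
R_total = 0.004211 K/W
Q = ΔT / R_total = 39 / 0.004211

Q ≈ 9260 W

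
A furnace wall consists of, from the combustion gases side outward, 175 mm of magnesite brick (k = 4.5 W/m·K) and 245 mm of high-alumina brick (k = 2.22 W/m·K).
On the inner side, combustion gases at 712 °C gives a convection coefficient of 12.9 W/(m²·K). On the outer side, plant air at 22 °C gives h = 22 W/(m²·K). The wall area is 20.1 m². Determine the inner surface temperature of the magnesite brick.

T ≈ 516 °C

Treating each layer as a thermal resistance in series:
R_inner film = 1/(h_i·A) = 1/(12.9×20.1) = 0.003857 K/W
R_magnesite brick = L/(kA) = 0.175/(4.5×20.1) = 0.001935 K/W
R_high-alumina brick = L/(kA) = 0.245/(2.22×20.1) = 0.005491 K/W
R_outer film = 1/(h_o·A) = 1/(22×20.1) = 0.002261 K/W
R_total = 0.01354 K/W;  Q = ΔT/R_total = 690/0.01354 = 50950 W
T_interface = T_inner − Q·ΣR(inner→interface) = 712 − 50900×0.003857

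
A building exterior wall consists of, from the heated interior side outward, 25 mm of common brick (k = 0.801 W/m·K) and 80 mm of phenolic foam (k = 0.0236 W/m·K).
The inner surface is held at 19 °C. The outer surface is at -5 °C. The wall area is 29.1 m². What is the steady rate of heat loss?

Using the resistance-network approach (series):
R_common brick = L/(kA) = 0.025/(0.801×29.1) = 0.001073 K/W
R_phenolic foam = L/(kA) = 0.08/(0.0236×29.1) = 0.1165 K/W
R_total = 0.1176 K/W
Q = ΔT / R_total = 24 / 0.1176

Q ≈ 204 W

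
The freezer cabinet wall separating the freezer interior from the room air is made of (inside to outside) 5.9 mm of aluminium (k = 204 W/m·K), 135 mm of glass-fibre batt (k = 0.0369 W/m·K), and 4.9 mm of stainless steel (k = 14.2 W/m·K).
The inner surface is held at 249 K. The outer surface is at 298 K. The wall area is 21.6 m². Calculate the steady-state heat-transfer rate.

Q ≈ 289 W

Thermal resistances in series:
R_aluminium = L/(kA) = 0.0059/(204×21.6) = 1.339×10^-6 K/W
R_glass-fibre batt = L/(kA) = 0.135/(0.0369×21.6) = 0.1694 K/W
R_stainless steel = L/(kA) = 0.0049/(14.2×21.6) = 1.598×10^-5 K/W
R_total = 0.1694 K/W
Q = ΔT / R_total = 49 / 0.1694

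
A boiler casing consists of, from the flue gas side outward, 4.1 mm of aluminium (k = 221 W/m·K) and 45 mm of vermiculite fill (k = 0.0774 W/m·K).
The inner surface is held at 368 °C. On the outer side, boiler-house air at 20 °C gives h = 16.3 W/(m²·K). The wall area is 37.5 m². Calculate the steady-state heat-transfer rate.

Q ≈ 20300 W

Using the resistance-network approach (series):
R_aluminium = L/(kA) = 0.0041/(221×37.5) = 4.947×10^-7 K/W
R_vermiculite fill = L/(kA) = 0.045/(0.0774×37.5) = 0.0155 K/W
R_outer film = 1/(h_o·A) = 1/(16.3×37.5) = 0.001636 K/W
R_total = 0.01714 K/W
Q = ΔT / R_total = 348 / 0.01714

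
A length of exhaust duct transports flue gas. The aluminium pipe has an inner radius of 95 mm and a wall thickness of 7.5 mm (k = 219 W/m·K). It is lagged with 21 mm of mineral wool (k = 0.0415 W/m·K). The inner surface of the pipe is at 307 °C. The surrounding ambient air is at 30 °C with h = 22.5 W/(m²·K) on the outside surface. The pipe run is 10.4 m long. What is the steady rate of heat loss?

Q ≈ 3730 W

Cylindrical conduction, so R = ln(r₂/r₁)/(2πkL) per layer, in series:
R_aluminium pipe wall = ln(102.5/95)/(2π×219×10.4) = 5.31×10^-6 K/W
R_mineral wool = ln(123.5/102.5)/(2π×0.0415×10.4) = 0.06873 K/W
R_outer film = 1/(h_o·2πr_oL) = 1/(22.5×2π×0.1235×10.4) = 0.005507 K/W
R_total = 0.07424 K/W
Q = ΔT/R_total = 277/0.07424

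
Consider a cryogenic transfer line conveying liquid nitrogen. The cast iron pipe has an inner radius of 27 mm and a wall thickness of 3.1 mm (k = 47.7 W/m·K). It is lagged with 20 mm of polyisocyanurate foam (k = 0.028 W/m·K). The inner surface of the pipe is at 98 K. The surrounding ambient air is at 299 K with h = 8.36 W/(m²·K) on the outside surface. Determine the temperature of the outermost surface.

Cylindrical conduction, so R = ln(r₂/r₁)/(2πkL) per layer, in series:
R_cast iron pipe wall = ln(30.1/27)/(2π×47.7×1) = 3.626×10^-4 K/W
R_polyisocyanurate foam = ln(50.1/30.1)/(2π×0.028×1) = 2.896 K/W
R_outer film = 1/(h_o·2πr_oL) = 1/(8.36×2π×0.0501×1) = 0.38 K/W
R_total = 3.276 K/W
Q = ΔT/R_total = 201/3.276
Q = 61.3 W/m
T_interface = T_inner + Q·ΣR(inner→interface) = 98 + 61.3×2.896

T ≈ 276 K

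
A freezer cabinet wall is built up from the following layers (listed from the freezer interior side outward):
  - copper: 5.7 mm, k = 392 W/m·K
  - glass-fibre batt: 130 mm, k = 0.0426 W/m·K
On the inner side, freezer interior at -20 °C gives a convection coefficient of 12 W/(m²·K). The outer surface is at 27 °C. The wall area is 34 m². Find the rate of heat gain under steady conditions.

Treating each layer as a thermal resistance in series:
R_inner film = 1/(h_i·A) = 1/(12×34) = 0.002451 K/W
R_copper = L/(kA) = 0.0057/(392×34) = 4.277×10^-7 K/W
R_glass-fibre batt = L/(kA) = 0.13/(0.0426×34) = 0.08975 K/W
R_total = 0.09221 K/W
Q = ΔT / R_total = 47 / 0.09221

Q ≈ 510 W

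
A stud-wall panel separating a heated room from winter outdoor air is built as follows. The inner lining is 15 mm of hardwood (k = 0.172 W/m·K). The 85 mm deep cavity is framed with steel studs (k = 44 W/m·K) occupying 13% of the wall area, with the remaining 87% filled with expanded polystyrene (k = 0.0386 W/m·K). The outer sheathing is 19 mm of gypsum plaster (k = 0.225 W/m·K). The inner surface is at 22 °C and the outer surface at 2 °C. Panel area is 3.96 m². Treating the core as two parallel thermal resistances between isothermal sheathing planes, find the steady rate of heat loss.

Sheathing layers in series; stud and cavity paths in parallel between them.
R_inner = 0.015/(0.172×3.96) = 0.02202 K/W
R_stud  = 0.085/(44×0.13×3.96) = 0.003753 K/W
R_cav   = 0.085/(0.0386×0.87×3.96) = 0.6392 K/W
1/R_core = 1/R_stud + 1/R_cav → R_core = 0.003731 K/W
R_outer = 0.019/(0.225×3.96) = 0.02132 K/W
R_total = 0.04708 K/W
Q = ΔT/R_total = 20/0.04708

Q ≈ 425 W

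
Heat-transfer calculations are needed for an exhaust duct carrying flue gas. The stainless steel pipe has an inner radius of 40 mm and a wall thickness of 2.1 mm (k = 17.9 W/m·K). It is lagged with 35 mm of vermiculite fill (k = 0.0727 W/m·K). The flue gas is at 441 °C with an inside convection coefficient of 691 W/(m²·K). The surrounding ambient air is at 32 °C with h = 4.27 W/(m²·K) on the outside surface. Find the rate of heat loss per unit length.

Radial resistances (cylindrical: R_cond = ln(r_o/r_i)/(2πkL), R_conv = 1/(h·2πrL)):
R_inner film = 1/(h_i·2πr₁L) = 1/(691×2π×0.04×1) = 0.005758 K/W
R_stainless steel pipe wall = ln(42.1/40)/(2π×17.9×1) = 4.55×10^-4 K/W
R_vermiculite fill = ln(77.1/42.1)/(2π×0.0727×1) = 1.325 K/W
R_outer film = 1/(h_o·2πr_oL) = 1/(4.27×2π×0.0771×1) = 0.4834 K/W
R_total = 1.814 K/W
Q = ΔT/R_total = 409/1.814

q′ ≈ 225 W/m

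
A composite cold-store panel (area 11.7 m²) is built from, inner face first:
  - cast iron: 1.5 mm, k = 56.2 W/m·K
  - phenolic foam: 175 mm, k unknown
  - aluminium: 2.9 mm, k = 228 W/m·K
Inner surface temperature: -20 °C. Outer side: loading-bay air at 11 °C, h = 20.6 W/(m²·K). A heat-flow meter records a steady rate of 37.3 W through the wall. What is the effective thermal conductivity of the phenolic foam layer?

Model the wall as resistances in series:
R_cast iron = L/(kA) = 0.0015/(56.2×11.7) = 2.281×10^-6 K/W
R_aluminium = L/(kA) = 0.0029/(228×11.7) = 1.087×10^-6 K/W
R_outer film = 1/(h_o·A) = 1/(20.6×11.7) = 0.004149 K/W
Sum of known resistances R_other = 0.004152 K/W
Total R = ΔT/Q = 31/37.3 = 0.8311 K/W
R_phenolic foam = R_total − R_other = 0.8269 K/W
k = L/(R·A) = 0.175/(0.8269×11.7)

k ≈ 0.0181 W/(m·K)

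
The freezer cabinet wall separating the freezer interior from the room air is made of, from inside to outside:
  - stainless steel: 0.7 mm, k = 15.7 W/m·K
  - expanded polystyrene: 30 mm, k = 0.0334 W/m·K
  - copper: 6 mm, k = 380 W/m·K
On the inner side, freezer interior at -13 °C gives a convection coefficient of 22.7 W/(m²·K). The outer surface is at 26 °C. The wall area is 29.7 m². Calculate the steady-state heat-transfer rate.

Thermal resistances in series:
R_inner film = 1/(h_i·A) = 1/(22.7×29.7) = 0.001483 K/W
R_stainless steel = L/(kA) = 0.0007/(15.7×29.7) = 1.501×10^-6 K/W
R_expanded polystyrene = L/(kA) = 0.03/(0.0334×29.7) = 0.03024 K/W
R_copper = L/(kA) = 0.006/(380×29.7) = 5.316×10^-7 K/W
R_total = 0.03173 K/W
Q = ΔT / R_total = 39 / 0.03173

Q ≈ 1230 W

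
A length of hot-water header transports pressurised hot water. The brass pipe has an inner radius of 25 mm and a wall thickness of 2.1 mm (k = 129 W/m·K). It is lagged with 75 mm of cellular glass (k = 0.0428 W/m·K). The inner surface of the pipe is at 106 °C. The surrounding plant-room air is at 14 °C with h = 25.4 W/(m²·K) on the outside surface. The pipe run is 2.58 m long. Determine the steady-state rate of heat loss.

Q ≈ 47.5 W

Per-layer cylindrical resistances, series-summed:
R_brass pipe wall = ln(27.1/25)/(2π×129×2.58) = 3.857×10^-5 K/W
R_cellular glass = ln(102.1/27.1)/(2π×0.0428×2.58) = 1.912 K/W
R_outer film = 1/(h_o·2πr_oL) = 1/(25.4×2π×0.1021×2.58) = 0.02379 K/W
R_total = 1.936 K/W
Q = ΔT/R_total = 92/1.936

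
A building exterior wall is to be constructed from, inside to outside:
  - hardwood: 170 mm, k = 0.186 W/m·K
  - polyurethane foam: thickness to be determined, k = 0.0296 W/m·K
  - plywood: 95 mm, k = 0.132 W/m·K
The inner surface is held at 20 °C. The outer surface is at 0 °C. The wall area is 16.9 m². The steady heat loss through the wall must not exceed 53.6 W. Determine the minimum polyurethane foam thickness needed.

L ≈ 138 mm

Thermal resistances in series:
R_hardwood = L/(kA) = 0.17/(0.186×16.9) = 0.05408 K/W
R_plywood = L/(kA) = 0.095/(0.132×16.9) = 0.04259 K/W
Sum of the known resistances R_other = 0.09667 K/W
Required total resistance R_tot = ΔT/Q_allow = 20/53.6 = 0.3731 K/W
R_polyurethane foam = R_tot − R_other = 0.2765 K/W
L = R·k·A = 0.2765×0.0296×16.9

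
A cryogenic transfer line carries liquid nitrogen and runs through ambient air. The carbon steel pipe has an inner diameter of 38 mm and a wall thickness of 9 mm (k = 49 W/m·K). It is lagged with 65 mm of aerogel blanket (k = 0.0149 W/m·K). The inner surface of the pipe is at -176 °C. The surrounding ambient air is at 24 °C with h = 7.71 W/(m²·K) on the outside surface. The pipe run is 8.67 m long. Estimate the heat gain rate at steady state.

Q ≈ 133 W

Radial resistances (cylindrical: R_cond = ln(r_o/r_i)/(2πkL), R_conv = 1/(h·2πrL)):
R_carbon steel pipe wall = ln(28/19)/(2π×49×8.67) = 1.453×10^-4 K/W
R_aerogel blanket = ln(93/28)/(2π×0.0149×8.67) = 1.479 K/W
R_outer film = 1/(h_o·2πr_oL) = 1/(7.71×2π×0.093×8.67) = 0.0256 K/W
R_total = 1.505 K/W
Q = ΔT/R_total = 200/1.505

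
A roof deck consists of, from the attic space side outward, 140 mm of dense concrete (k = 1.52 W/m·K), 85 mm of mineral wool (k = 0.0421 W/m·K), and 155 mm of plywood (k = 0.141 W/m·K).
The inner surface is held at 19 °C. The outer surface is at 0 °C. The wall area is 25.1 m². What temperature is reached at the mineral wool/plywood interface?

Treating each layer as a thermal resistance in series:
R_dense concrete = L/(kA) = 0.14/(1.52×25.1) = 0.00367 K/W
R_mineral wool = L/(kA) = 0.085/(0.0421×25.1) = 0.08044 K/W
R_plywood = L/(kA) = 0.155/(0.141×25.1) = 0.0438 K/W
R_total = 0.1279 K/W;  Q = ΔT/R_total = 19/0.1279 = 148.5 W
T_interface = T_inner − Q·ΣR(inner→interface) = 19 − 149×0.08411

T ≈ 6.51 °C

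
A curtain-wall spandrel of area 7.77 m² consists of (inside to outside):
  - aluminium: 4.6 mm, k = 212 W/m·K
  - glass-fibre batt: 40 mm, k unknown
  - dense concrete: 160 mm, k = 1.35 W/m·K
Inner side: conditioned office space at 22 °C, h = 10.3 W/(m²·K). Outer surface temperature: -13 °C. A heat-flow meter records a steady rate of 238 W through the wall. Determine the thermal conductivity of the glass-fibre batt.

Thermal resistances in series:
R_inner film = 1/(h_i·A) = 1/(10.3×7.77) = 0.0125 K/W
R_aluminium = L/(kA) = 0.0046/(212×7.77) = 2.793×10^-6 K/W
R_dense concrete = L/(kA) = 0.16/(1.35×7.77) = 0.01525 K/W
Sum of known resistances R_other = 0.02775 K/W
Total R = ΔT/Q = 35/238 = 0.1471 K/W
R_glass-fibre batt = R_total − R_other = 0.1193 K/W
k = L/(R·A) = 0.04/(0.1193×7.77)

k ≈ 0.0431 W/(m·K)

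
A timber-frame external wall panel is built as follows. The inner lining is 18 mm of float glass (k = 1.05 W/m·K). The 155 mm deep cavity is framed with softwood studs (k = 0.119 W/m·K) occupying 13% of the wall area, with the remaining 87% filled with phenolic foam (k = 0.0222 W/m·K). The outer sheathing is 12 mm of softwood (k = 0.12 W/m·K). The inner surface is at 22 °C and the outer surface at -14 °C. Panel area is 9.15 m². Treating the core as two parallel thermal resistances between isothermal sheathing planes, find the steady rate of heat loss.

Q ≈ 72 W

Sheathing layers in series; stud and cavity paths in parallel between them.
R_inner = 0.018/(1.05×9.15) = 0.001874 K/W
R_stud  = 0.155/(0.119×0.13×9.15) = 1.095 K/W
R_cav   = 0.155/(0.0222×0.87×9.15) = 0.8771 K/W
1/R_core = 1/R_stud + 1/R_cav → R_core = 0.487 K/W
R_outer = 0.012/(0.12×9.15) = 0.01093 K/W
R_total = 0.4998 K/W
Q = ΔT/R_total = 36/0.4998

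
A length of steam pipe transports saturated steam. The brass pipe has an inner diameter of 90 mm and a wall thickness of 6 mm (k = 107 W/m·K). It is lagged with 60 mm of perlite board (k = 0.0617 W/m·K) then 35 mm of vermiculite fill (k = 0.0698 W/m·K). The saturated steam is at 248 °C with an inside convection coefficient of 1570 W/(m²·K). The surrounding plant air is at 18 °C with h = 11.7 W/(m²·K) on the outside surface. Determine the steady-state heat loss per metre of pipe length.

q′ ≈ 84.4 W/m

Treating each annulus and film as a series resistance:
R_inner film = 1/(h_i·2πr₁L) = 1/(1570×2π×0.045×1) = 0.002253 K/W
R_brass pipe wall = ln(51/45)/(2π×107×1) = 1.862×10^-4 K/W
R_perlite board = ln(111/51)/(2π×0.0617×1) = 2.006 K/W
R_vermiculite fill = ln(146/111)/(2π×0.0698×1) = 0.6249 K/W
R_outer film = 1/(h_o·2πr_oL) = 1/(11.7×2π×0.146×1) = 0.09317 K/W
R_total = 2.727 K/W
Q = ΔT/R_total = 230/2.727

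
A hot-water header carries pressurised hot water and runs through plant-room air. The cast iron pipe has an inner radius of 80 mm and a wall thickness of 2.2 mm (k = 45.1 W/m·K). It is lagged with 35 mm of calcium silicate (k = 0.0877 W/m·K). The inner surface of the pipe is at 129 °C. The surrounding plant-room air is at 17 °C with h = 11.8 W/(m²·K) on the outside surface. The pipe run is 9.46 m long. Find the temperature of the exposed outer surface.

T ≈ 34 °C

For a radial system each layer contributes R = ln(r_out/r_in)/(2πkL); films add R = 1/(hA).
R_cast iron pipe wall = ln(82.2/80)/(2π×45.1×9.46) = 1.012×10^-5 K/W
R_calcium silicate = ln(117.2/82.2)/(2π×0.0877×9.46) = 0.06805 K/W
R_outer film = 1/(h_o·2πr_oL) = 1/(11.8×2π×0.1172×9.46) = 0.01217 K/W
R_total = 0.08022 K/W
Q = ΔT/R_total = 112/0.08022
Q = 1400 W
T_interface = T_inner − Q·ΣR(inner→interface) = 129 − 1400×0.06806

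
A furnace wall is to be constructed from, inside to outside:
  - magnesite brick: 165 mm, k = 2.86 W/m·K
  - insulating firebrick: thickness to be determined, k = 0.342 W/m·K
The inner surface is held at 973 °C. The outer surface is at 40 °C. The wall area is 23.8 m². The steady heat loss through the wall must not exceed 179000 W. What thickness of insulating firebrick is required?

L ≈ 22.7 mm

Model the wall as resistances in series:
R_magnesite brick = L/(kA) = 0.165/(2.86×23.8) = 0.002424 K/W
Sum of the known resistances R_other = 0.002424 K/W
Required total resistance R_tot = ΔT/Q_allow = 933/179000 = 0.005212 K/W
R_insulating firebrick = R_tot − R_other = 0.002788 K/W
L = R·k·A = 0.002788×0.342×23.8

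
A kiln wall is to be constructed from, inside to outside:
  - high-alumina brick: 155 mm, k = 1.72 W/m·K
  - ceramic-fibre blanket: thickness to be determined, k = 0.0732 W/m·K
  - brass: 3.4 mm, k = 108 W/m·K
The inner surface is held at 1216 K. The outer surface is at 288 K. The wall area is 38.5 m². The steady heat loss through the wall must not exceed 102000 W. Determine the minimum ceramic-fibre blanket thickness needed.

Treating each layer as a thermal resistance in series:
R_high-alumina brick = L/(kA) = 0.155/(1.72×38.5) = 0.002341 K/W
R_brass = L/(kA) = 0.0034/(108×38.5) = 8.177×10^-7 K/W
Sum of the known resistances R_other = 0.002342 K/W
Required total resistance R_tot = ΔT/Q_allow = 928/102000 = 0.009098 K/W
R_ceramic-fibre blanket = R_tot − R_other = 0.006757 K/W
L = R·k·A = 0.006757×0.0732×38.5

L ≈ 19 mm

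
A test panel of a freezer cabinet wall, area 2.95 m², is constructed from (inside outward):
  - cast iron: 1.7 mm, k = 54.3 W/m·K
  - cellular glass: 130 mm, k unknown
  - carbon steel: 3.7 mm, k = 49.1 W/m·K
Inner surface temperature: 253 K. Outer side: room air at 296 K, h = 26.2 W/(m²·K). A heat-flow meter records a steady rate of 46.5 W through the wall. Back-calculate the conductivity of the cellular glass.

Thermal resistances in series:
R_cast iron = L/(kA) = 0.0017/(54.3×2.95) = 1.061×10^-5 K/W
R_carbon steel = L/(kA) = 0.0037/(49.1×2.95) = 2.554×10^-5 K/W
R_outer film = 1/(h_o·A) = 1/(26.2×2.95) = 0.01294 K/W
Sum of known resistances R_other = 0.01297 K/W
Total R = ΔT/Q = 43/46.5 = 0.9247 K/W
R_cellular glass = R_total − R_other = 0.9118 K/W
k = L/(R·A) = 0.13/(0.9118×2.95)

k ≈ 0.0483 W/(m·K)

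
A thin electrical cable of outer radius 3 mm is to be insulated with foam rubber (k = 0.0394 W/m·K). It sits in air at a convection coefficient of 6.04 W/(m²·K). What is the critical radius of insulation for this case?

r_cr ≈ 6.52 mm

For a cylinder r_cr = k/h = 0.0394/6.04
r_cr = 6.52 mm; since the bare radius (3 mm) is below r_cr, adding a thin layer of insulation will *increase* heat loss.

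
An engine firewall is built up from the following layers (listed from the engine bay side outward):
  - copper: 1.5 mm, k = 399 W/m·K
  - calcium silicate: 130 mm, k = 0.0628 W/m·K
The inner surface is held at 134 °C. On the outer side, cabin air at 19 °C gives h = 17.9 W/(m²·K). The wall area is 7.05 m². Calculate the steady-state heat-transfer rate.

Q ≈ 381 W

Treating each layer as a thermal resistance in series:
R_copper = L/(kA) = 0.0015/(399×7.05) = 5.332×10^-7 K/W
R_calcium silicate = L/(kA) = 0.13/(0.0628×7.05) = 0.2936 K/W
R_outer film = 1/(h_o·A) = 1/(17.9×7.05) = 0.007924 K/W
R_total = 0.3016 K/W
Q = ΔT / R_total = 115 / 0.3016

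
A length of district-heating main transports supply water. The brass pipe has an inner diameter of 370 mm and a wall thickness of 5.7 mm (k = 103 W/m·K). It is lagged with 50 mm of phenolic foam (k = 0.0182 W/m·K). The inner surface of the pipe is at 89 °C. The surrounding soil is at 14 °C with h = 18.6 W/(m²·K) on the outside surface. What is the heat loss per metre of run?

Radial resistances (cylindrical: R_cond = ln(r_o/r_i)/(2πkL), R_conv = 1/(h·2πrL)):
R_brass pipe wall = ln(190.7/185)/(2π×103×1) = 4.689×10^-5 K/W
R_phenolic foam = ln(240.7/190.7)/(2π×0.0182×1) = 2.036 K/W
R_outer film = 1/(h_o·2πr_oL) = 1/(18.6×2π×0.2407×1) = 0.03555 K/W
R_total = 2.072 K/W
Q = ΔT/R_total = 75/2.072

q′ ≈ 36.2 W/m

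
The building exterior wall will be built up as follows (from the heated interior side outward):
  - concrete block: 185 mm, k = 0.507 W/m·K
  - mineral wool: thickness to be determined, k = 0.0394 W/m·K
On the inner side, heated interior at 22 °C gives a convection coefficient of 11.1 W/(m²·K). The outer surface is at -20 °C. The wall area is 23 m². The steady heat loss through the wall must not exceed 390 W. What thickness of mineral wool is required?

L ≈ 79.7 mm

Model the wall as resistances in series:
R_inner film = 1/(h_i·A) = 1/(11.1×23) = 0.003917 K/W
R_concrete block = L/(kA) = 0.185/(0.507×23) = 0.01586 K/W
Sum of the known resistances R_other = 0.01978 K/W
Required total resistance R_tot = ΔT/Q_allow = 42/390 = 0.1077 K/W
R_mineral wool = R_tot − R_other = 0.08791 K/W
L = R·k·A = 0.08791×0.0394×23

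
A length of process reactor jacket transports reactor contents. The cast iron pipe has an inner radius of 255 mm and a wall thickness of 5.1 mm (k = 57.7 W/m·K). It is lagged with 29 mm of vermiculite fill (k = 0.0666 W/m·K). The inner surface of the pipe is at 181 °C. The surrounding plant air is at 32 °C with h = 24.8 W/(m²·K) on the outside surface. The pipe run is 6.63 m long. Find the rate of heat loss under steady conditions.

Q ≈ 3590 W

Treating each annulus and film as a series resistance:
R_cast iron pipe wall = ln(260.1/255)/(2π×57.7×6.63) = 8.239×10^-6 K/W
R_vermiculite fill = ln(289.1/260.1)/(2π×0.0666×6.63) = 0.0381 K/W
R_outer film = 1/(h_o·2πr_oL) = 1/(24.8×2π×0.2891×6.63) = 0.003348 K/W
R_total = 0.04146 K/W
Q = ΔT/R_total = 149/0.04146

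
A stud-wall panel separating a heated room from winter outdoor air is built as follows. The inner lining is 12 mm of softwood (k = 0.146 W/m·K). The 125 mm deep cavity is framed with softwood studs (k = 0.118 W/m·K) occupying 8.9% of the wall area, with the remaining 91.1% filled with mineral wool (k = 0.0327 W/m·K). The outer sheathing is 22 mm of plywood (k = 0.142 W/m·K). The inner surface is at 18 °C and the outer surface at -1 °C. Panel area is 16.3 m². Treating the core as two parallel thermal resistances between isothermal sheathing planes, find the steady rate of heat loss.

Sheathing layers in series; stud and cavity paths in parallel between them.
R_inner = 0.012/(0.146×16.3) = 0.005042 K/W
R_stud  = 0.125/(0.118×0.089×16.3) = 0.7302 K/W
R_cav   = 0.125/(0.0327×0.911×16.3) = 0.2574 K/W
1/R_core = 1/R_stud + 1/R_cav → R_core = 0.1903 K/W
R_outer = 0.022/(0.142×16.3) = 0.009505 K/W
R_total = 0.2049 K/W
Q = ΔT/R_total = 19/0.2049

Q ≈ 92.7 W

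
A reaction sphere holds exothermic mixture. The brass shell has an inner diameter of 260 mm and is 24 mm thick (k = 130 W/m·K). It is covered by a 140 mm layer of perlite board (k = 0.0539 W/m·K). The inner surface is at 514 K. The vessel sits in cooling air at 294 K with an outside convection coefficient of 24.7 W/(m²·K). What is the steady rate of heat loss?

Radial (spherical) resistances in series:
R_brass shell = (1/0.13 − 1/0.154)/(4π×130) = 7.338×10^-4 K/W
R_perlite board = (1/0.154 − 1/0.294)/(4π×0.0539) = 4.565 K/W
R_outer film = 1/(h·4πr_o²) = 1/(24.7×4π×0.294²) = 0.03727 K/W
R_total = 4.603 K/W
Q = ΔT/R_total = 220/4.603

Q ≈ 47.8 W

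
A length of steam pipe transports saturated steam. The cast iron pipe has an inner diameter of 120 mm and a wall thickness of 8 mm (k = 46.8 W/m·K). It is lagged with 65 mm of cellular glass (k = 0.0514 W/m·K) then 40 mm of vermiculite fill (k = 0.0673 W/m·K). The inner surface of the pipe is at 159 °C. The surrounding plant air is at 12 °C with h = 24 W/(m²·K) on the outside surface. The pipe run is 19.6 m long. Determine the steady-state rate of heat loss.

Per-layer cylindrical resistances, series-summed:
R_cast iron pipe wall = ln(68/60)/(2π×46.8×19.6) = 2.172×10^-5 K/W
R_cellular glass = ln(133/68)/(2π×0.0514×19.6) = 0.106 K/W
R_vermiculite fill = ln(173/133)/(2π×0.0673×19.6) = 0.03173 K/W
R_outer film = 1/(h_o·2πr_oL) = 1/(24×2π×0.173×19.6) = 0.001956 K/W
R_total = 0.1397 K/W
Q = ΔT/R_total = 147/0.1397

Q ≈ 1050 W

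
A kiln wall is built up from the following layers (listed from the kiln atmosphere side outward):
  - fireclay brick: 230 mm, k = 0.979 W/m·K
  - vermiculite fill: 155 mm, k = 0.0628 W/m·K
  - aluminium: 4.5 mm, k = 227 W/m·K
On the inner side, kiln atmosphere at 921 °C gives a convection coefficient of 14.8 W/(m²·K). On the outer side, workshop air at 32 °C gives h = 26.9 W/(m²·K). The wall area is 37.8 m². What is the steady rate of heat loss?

Thermal resistances in series:
R_inner film = 1/(h_i·A) = 1/(14.8×37.8) = 0.001788 K/W
R_fireclay brick = L/(kA) = 0.23/(0.979×37.8) = 0.006215 K/W
R_vermiculite fill = L/(kA) = 0.155/(0.0628×37.8) = 0.0653 K/W
R_aluminium = L/(kA) = 0.0045/(227×37.8) = 5.244×10^-7 K/W
R_outer film = 1/(h_o·A) = 1/(26.9×37.8) = 9.835×10^-4 K/W
R_total = 0.07428 K/W
Q = ΔT / R_total = 889 / 0.07428

Q ≈ 12000 W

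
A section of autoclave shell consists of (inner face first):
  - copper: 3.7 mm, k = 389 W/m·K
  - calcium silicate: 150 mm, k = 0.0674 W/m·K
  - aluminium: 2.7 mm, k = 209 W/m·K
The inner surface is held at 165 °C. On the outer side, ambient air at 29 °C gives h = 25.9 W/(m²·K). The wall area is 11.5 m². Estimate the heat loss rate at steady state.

Thermal resistances in series:
R_copper = L/(kA) = 0.0037/(389×11.5) = 8.271×10^-7 K/W
R_calcium silicate = L/(kA) = 0.15/(0.0674×11.5) = 0.1935 K/W
R_aluminium = L/(kA) = 0.0027/(209×11.5) = 1.123×10^-6 K/W
R_outer film = 1/(h_o·A) = 1/(25.9×11.5) = 0.003357 K/W
R_total = 0.1969 K/W
Q = ΔT / R_total = 136 / 0.1969

Q ≈ 691 W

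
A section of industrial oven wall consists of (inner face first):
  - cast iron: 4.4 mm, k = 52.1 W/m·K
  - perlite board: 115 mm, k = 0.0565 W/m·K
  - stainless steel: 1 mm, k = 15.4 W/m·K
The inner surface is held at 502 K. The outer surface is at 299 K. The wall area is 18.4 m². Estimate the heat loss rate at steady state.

Model the wall as resistances in series:
R_cast iron = L/(kA) = 0.0044/(52.1×18.4) = 4.59×10^-6 K/W
R_perlite board = L/(kA) = 0.115/(0.0565×18.4) = 0.1106 K/W
R_stainless steel = L/(kA) = 0.001/(15.4×18.4) = 3.529×10^-6 K/W
R_total = 0.1106 K/W
Q = ΔT / R_total = 203 / 0.1106

Q ≈ 1830 W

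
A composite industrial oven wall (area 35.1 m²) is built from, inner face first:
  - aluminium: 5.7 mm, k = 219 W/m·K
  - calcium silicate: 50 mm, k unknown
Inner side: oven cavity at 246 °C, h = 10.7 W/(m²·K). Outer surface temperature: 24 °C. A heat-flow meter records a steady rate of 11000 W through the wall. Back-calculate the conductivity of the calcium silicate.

Series thermal resistances:
R_inner film = 1/(h_i·A) = 1/(10.7×35.1) = 0.002663 K/W
R_aluminium = L/(kA) = 0.0057/(219×35.1) = 7.415×10^-7 K/W
Sum of known resistances R_other = 0.002663 K/W
Total R = ΔT/Q = 222/11000 = 0.02018 K/W
R_calcium silicate = R_total − R_other = 0.01752 K/W
k = L/(R·A) = 0.05/(0.01752×35.1)

k ≈ 0.0813 W/(m·K)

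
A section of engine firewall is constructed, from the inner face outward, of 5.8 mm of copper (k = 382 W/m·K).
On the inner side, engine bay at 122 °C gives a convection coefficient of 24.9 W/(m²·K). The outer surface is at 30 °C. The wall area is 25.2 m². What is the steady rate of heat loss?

Treating each layer as a thermal resistance in series:
R_inner film = 1/(h_i·A) = 1/(24.9×25.2) = 0.001594 K/W
R_copper = L/(kA) = 0.0058/(382×25.2) = 6.025×10^-7 K/W
R_total = 0.001594 K/W
Q = ΔT / R_total = 92 / 0.001594

Q ≈ 57700 W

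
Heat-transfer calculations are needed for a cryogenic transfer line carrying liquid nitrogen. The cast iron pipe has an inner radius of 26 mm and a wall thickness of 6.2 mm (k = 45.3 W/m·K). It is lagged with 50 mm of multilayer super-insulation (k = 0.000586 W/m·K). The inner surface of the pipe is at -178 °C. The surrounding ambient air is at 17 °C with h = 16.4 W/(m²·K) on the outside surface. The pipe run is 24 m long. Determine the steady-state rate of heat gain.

Q ≈ 18.4 W

Cylindrical conduction, so R = ln(r₂/r₁)/(2πkL) per layer, in series:
R_cast iron pipe wall = ln(32.2/26)/(2π×45.3×24) = 3.131×10^-5 K/W
R_multilayer super-insulation = ln(82.2/32.2)/(2π×0.000586×24) = 10.61 K/W
R_outer film = 1/(h_o·2πr_oL) = 1/(16.4×2π×0.0822×24) = 0.004919 K/W
R_total = 10.61 K/W
Q = ΔT/R_total = 195/10.61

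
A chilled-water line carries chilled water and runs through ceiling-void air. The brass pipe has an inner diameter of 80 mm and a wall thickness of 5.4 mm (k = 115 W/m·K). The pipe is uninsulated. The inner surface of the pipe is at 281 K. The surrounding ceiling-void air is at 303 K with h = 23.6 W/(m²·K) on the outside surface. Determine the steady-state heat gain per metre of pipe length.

q′ ≈ 148 W/m

Radial resistances (cylindrical: R_cond = ln(r_o/r_i)/(2πkL), R_conv = 1/(h·2πrL)):
R_brass pipe wall = ln(45.4/40)/(2π×115×1) = 1.753×10^-4 K/W
R_outer film = 1/(h_o·2πr_oL) = 1/(23.6×2π×0.0454×1) = 0.1485 K/W
R_total = 0.1487 K/W
Q = ΔT/R_total = 22/0.1487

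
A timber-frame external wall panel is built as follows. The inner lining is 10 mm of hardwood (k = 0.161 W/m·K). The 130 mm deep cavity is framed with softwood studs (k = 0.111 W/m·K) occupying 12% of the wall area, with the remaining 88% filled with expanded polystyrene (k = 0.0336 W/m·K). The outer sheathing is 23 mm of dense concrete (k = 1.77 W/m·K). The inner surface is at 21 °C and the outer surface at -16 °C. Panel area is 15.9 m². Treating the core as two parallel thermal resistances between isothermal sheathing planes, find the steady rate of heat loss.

Sheathing layers in series; stud and cavity paths in parallel between them.
R_inner = 0.01/(0.161×15.9) = 0.003906 K/W
R_stud  = 0.13/(0.111×0.12×15.9) = 0.6138 K/W
R_cav   = 0.13/(0.0336×0.88×15.9) = 0.2765 K/W
1/R_core = 1/R_stud + 1/R_cav → R_core = 0.1906 K/W
R_outer = 0.023/(1.77×15.9) = 8.173×10^-4 K/W
R_total = 0.1954 K/W
Q = ΔT/R_total = 37/0.1954

Q ≈ 189 W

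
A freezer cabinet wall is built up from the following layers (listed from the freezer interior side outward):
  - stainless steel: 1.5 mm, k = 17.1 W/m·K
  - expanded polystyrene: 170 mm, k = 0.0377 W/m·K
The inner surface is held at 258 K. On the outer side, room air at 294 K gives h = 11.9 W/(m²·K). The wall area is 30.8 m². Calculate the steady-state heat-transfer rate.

Thermal resistances in series:
R_stainless steel = L/(kA) = 0.0015/(17.1×30.8) = 2.848×10^-6 K/W
R_expanded polystyrene = L/(kA) = 0.17/(0.0377×30.8) = 0.1464 K/W
R_outer film = 1/(h_o·A) = 1/(11.9×30.8) = 0.002728 K/W
R_total = 0.1491 K/W
Q = ΔT / R_total = 36 / 0.1491

Q ≈ 241 W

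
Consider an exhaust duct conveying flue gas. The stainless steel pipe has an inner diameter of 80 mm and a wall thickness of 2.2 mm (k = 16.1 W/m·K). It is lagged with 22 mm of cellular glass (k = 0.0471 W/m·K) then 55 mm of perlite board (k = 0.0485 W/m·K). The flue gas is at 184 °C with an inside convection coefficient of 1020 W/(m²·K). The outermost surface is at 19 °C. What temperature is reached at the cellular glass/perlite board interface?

Per-layer cylindrical resistances, series-summed:
R_inner film = 1/(h_i·2πr₁L) = 1/(1020×2π×0.04×1) = 0.003901 K/W
R_stainless steel pipe wall = ln(42.2/40)/(2π×16.1×1) = 5.293×10^-4 K/W
R_cellular glass = ln(64.2/42.2)/(2π×0.0471×1) = 1.418 K/W
R_perlite board = ln(119.2/64.2)/(2π×0.0485×1) = 2.031 K/W
R_total = 3.453 K/W
Q = ΔT/R_total = 165/3.453
Q = 47.8 W/m
T_interface = T_inner − Q·ΣR(inner→interface) = 184 − 47.8×1.422

T ≈ 116 °C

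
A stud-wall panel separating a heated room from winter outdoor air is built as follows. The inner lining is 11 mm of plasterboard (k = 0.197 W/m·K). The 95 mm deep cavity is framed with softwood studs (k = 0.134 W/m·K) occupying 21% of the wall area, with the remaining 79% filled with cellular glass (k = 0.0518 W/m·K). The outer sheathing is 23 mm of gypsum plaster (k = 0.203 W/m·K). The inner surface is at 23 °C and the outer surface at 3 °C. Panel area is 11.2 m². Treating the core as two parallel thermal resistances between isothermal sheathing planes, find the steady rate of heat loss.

Sheathing layers in series; stud and cavity paths in parallel between them.
R_inner = 0.011/(0.197×11.2) = 0.004985 K/W
R_stud  = 0.095/(0.134×0.21×11.2) = 0.3014 K/W
R_cav   = 0.095/(0.0518×0.79×11.2) = 0.2073 K/W
1/R_core = 1/R_stud + 1/R_cav → R_core = 0.1228 K/W
R_outer = 0.023/(0.203×11.2) = 0.01012 K/W
R_total = 0.1379 K/W
Q = ΔT/R_total = 20/0.1379

Q ≈ 145 W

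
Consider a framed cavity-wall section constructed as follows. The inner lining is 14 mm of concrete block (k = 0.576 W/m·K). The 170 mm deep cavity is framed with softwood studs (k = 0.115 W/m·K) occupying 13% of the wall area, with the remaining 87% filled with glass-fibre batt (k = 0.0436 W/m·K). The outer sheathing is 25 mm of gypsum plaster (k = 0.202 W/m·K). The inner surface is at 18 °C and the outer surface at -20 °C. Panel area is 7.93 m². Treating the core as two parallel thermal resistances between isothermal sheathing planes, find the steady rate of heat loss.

Sheathing layers in series; stud and cavity paths in parallel between them.
R_inner = 0.014/(0.576×7.93) = 0.003065 K/W
R_stud  = 0.17/(0.115×0.13×7.93) = 1.434 K/W
R_cav   = 0.17/(0.0436×0.87×7.93) = 0.5652 K/W
1/R_core = 1/R_stud + 1/R_cav → R_core = 0.4054 K/W
R_outer = 0.025/(0.202×7.93) = 0.01561 K/W
R_total = 0.4241 K/W
Q = ΔT/R_total = 38/0.4241

Q ≈ 89.6 W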